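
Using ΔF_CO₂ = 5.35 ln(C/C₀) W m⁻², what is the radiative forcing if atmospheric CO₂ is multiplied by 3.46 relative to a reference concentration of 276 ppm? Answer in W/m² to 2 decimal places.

ΔF = 5.35 × ln(3.46) = 5.35 × 1.24127 = 6.6408 W/m².

ΔF = 6.64 W/m²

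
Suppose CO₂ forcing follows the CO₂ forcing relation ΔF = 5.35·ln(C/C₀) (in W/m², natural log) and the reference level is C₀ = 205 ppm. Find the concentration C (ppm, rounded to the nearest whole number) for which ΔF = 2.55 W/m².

Set 5.35 ln(C/205) = 2.55, so ln(C/205) = 2.55/5.35 = 0.47664.
Then C/205 = e^0.47664 = 1.61065, giving C = 205 × 1.61065 = 330.18 ppm.

C ≈ 330 ppm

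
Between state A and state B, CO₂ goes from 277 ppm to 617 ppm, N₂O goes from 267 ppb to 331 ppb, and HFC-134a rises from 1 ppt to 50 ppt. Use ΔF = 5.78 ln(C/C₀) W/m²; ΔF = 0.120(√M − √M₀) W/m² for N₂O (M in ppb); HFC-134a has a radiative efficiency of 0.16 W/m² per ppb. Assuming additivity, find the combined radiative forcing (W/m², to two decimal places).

ΔF = 4.86 W/m²

CO₂: 5.78 × ln(617/277) = 5.78 × ln(2.22744) = 5.78 × 0.80085 = 4.6289 W/m².
N₂O: 0.120 × (√331 − √267) = 0.120 × (18.1934 − 16.3401) = 0.120 × 1.8533 = 0.2224 W/m².
HFC-134a: Δ = 50 − 1 = 49 ppt = 0.049 ppb; ΔF = 0.16 × 0.049 = 0.0078 W/m².
Total ΔF = 4.6289 + 0.2224 + 0.0078 = 4.8591 W/m².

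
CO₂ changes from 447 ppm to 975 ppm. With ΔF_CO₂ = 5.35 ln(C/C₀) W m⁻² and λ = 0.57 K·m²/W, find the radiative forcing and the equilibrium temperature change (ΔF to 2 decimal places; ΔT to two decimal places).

ΔF = 4.17 W/m²; ΔT = 2.38 K

CO₂: 5.35 × ln(975/447) = 5.35 × ln(2.18121) = 5.35 × 0.77988 = 4.1724 W/m².
ΔT = λ ΔF = 0.57 × 4.17 = 2.3769 K.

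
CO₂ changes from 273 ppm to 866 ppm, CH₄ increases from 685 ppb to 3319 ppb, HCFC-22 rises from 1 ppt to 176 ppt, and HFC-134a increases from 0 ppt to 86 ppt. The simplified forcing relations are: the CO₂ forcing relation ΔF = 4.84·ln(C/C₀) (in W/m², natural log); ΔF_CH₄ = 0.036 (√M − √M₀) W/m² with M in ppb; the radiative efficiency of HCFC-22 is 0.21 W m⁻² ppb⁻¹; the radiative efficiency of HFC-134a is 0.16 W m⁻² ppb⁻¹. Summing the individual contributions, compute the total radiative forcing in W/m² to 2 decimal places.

ΔF = 6.77 W/m²

CO₂: 4.84 × ln(866/273) = 4.84 × ln(3.17216) = 4.84 × 1.15441 = 5.5873 W/m².
CH₄: 0.036 × (√3319 − √685) = 0.036 × (57.6108 − 26.1725) = 0.036 × 31.4383 = 1.1318 W/m².
HCFC-22: Δ = 176 − 1 = 175 ppt = 0.175 ppb; ΔF = 0.21 × 0.175 = 0.0368 W/m².
HFC-134a: Δ = 86 − 0 = 86 ppt = 0.086 ppb; ΔF = 0.16 × 0.086 = 0.0138 W/m².
Total ΔF = 5.5873 + 1.1318 + 0.0368 + 0.0138 = 6.7697 W/m².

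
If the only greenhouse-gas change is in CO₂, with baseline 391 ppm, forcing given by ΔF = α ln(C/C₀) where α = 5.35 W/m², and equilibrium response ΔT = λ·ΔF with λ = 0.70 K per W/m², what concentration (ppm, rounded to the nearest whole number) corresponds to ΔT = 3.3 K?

C ≈ 944 ppm

Required forcing: ΔF = ΔT/λ = 3.3/0.70 = 4.7143 W/m².
Then ln(C/391) = ΔF/5.35 = 4.7143/5.35 = 0.88118.
So C = 391 × e^0.88118 = 391 × 2.41375 = 943.78 ppm.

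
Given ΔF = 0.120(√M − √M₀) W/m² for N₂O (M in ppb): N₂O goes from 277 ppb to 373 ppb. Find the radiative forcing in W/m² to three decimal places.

ΔF = 0.320 W/m²

N₂O: 0.120 × (√373 − √277) = 0.120 × (19.3132 − 16.6433) = 0.120 × 2.6699 = 0.3204 W/m².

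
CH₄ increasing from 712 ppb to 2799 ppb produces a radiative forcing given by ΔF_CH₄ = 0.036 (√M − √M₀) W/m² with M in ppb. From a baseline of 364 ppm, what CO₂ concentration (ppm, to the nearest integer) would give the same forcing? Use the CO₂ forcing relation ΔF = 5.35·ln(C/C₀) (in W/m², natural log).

CH₄ forcing: 0.036 × (√2799 − √712) = 0.036 × (52.9056 − 26.6833) = 0.036 × 26.2223 = 0.94400 W/m².
Set 5.35 ln(C/364) = 0.94400: ln(C/364) = 0.94400/5.35 = 0.17645, so C = 364 × e^0.17645 = 364 × 1.19297 = 434.24 ppm.

C ≈ 434 ppm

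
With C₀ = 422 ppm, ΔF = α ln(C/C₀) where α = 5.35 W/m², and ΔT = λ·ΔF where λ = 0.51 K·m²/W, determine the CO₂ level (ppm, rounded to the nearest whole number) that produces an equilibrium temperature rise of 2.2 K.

Required forcing: ΔF = ΔT/λ = 2.2/0.51 = 4.3137 W/m².
Then ln(C/422) = ΔF/5.35 = 4.3137/5.35 = 0.80630.
So C = 422 × e^0.80630 = 422 × 2.23961 = 945.12 ppm.

C ≈ 945 ppm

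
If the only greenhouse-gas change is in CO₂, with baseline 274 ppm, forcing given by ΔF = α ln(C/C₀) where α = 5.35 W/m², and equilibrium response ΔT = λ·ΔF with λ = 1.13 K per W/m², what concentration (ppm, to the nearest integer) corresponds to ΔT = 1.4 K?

Required forcing: ΔF = ΔT/λ = 1.4/1.13 = 1.2389 W/m².
Then ln(C/274) = ΔF/5.35 = 1.2389/5.35 = 0.23157.
So C = 274 × e^0.23157 = 274 × 1.26058 = 345.40 ppm.

C ≈ 345 ppm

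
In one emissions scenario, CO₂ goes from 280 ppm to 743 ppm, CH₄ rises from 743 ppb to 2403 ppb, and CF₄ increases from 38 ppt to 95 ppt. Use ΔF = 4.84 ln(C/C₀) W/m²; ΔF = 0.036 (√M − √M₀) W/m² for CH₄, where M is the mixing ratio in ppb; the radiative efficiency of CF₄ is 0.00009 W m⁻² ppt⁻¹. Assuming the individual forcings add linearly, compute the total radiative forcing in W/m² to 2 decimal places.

CO₂: 4.84 × ln(743/280) = 4.84 × ln(2.65357) = 4.84 × 0.97591 = 4.7234 W/m².
CH₄: 0.036 × (√2403 − √743) = 0.036 × (49.0204 − 27.2580) = 0.036 × 21.7624 = 0.7834 W/m².
CF₄: ΔF = 0.00009 × (95 − 38) = 0.00009 × 57 = 0.0051 W/m².
Total ΔF = 4.7234 + 0.7834 + 0.0051 = 5.5119 W/m².

ΔF = 5.51 W/m²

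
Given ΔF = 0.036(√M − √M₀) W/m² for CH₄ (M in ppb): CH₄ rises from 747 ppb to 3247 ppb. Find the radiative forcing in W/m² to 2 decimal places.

CH₄: 0.036 × (√3247 − √747) = 0.036 × (56.9825 − 27.3313) = 0.036 × 29.6512 = 1.0674 W/m².

ΔF = 1.07 W/m²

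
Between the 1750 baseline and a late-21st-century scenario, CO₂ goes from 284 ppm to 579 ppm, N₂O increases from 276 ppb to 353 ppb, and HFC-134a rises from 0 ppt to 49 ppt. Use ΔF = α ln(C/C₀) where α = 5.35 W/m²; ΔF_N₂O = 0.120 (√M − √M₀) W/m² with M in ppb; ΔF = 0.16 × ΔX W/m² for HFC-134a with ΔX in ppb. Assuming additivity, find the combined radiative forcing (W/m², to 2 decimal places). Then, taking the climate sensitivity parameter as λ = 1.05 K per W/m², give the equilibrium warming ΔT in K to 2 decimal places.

CO₂: 5.35 × ln(579/284) = 5.35 × ln(2.03873) = 5.35 × 0.71233 = 3.8110 W/m².
N₂O: 0.120 × (√353 − √276) = 0.120 × (18.7883 − 16.6132) = 0.120 × 2.1751 = 0.2610 W/m².
HFC-134a: Δ = 49 − 0 = 49 ppt = 0.049 ppb; ΔF = 0.16 × 0.049 = 0.0078 W/m².
Total ΔF = 3.8110 + 0.2610 + 0.0078 = 4.0798 W/m².
ΔT = λ ΔF = 1.05 × 4.08 = 4.2840 K.

ΔF = 4.08 W/m²; ΔT = 4.28 K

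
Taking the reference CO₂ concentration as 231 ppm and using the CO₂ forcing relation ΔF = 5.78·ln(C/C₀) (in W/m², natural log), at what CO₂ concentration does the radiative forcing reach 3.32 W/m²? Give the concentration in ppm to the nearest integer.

Set 5.78 ln(C/231) = 3.32, so ln(C/231) = 3.32/5.78 = 0.57439.
Then C/231 = e^0.57439 = 1.77605, giving C = 231 × 1.77605 = 410.27 ppm.

C ≈ 410 ppm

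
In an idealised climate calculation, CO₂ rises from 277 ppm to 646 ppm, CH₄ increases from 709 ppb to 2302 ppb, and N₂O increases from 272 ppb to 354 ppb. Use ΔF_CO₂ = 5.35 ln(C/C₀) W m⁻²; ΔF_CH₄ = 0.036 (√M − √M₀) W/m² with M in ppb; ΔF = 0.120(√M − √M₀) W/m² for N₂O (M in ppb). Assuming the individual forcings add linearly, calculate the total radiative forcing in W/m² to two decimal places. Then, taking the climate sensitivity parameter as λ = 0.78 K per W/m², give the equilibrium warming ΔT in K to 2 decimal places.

CO₂: 5.35 × ln(646/277) = 5.35 × ln(2.33213) = 5.35 × 0.84678 = 4.5303 W/m².
CH₄: 0.036 × (√2302 − √709) = 0.036 × (47.9792 − 26.6271) = 0.036 × 21.3521 = 0.7687 W/m².
N₂O: 0.120 × (√354 − √272) = 0.120 × (18.8149 − 16.4924) = 0.120 × 2.3225 = 0.2787 W/m².
Total ΔF = 4.5303 + 0.7687 + 0.2787 = 5.5777 W/m².
ΔT = λ ΔF = 0.78 × 5.58 = 4.3524 K.

ΔF = 5.58 W/m²; ΔT = 4.35 K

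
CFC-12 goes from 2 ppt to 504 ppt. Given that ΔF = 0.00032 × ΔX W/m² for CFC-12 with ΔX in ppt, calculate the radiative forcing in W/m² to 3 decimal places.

ΔF = 0.161 W/m²

CFC-12: ΔF = 0.00032 × (504 − 2) = 0.00032 × 502 = 0.1606 W/m².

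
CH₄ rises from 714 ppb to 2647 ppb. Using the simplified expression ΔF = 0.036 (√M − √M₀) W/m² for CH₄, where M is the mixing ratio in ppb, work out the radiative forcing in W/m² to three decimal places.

CH₄: 0.036 × (√2647 − √714) = 0.036 × (51.4490 − 26.7208) = 0.036 × 24.7282 = 0.8902 W/m².

ΔF = 0.890 W/m²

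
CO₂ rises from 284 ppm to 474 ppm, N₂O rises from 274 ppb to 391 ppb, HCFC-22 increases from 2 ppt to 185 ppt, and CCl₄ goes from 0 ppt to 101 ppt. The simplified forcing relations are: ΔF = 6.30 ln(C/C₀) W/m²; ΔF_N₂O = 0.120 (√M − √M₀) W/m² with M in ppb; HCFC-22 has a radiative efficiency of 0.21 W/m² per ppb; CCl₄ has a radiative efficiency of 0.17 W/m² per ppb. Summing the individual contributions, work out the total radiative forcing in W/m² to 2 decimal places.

ΔF = 3.67 W/m²

CO₂: 6.30 × ln(474/284) = 6.30 × ln(1.66901) = 6.30 × 0.51223 = 3.2270 W/m².
N₂O: 0.120 × (√391 − √274) = 0.120 × (19.7737 − 16.5529) = 0.120 × 3.2208 = 0.3865 W/m².
HCFC-22: Δ = 185 − 2 = 183 ppt = 0.183 ppb; ΔF = 0.21 × 0.183 = 0.0384 W/m².
CCl₄: Δ = 101 − 0 = 101 ppt = 0.101 ppb; ΔF = 0.17 × 0.101 = 0.0172 W/m².
Total ΔF = 3.2270 + 0.3865 + 0.0384 + 0.0172 = 3.6691 W/m².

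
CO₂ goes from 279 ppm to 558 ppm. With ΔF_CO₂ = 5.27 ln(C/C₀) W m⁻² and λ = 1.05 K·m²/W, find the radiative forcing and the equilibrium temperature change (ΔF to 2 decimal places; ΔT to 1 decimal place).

CO₂: 5.27 × ln(558/279) = 5.27 × ln(2.00000) = 5.27 × 0.69315 = 3.6529 W/m².
ΔT = λ ΔF = 1.05 × 3.65 = 3.8325 K.

ΔF = 3.65 W/m²; ΔT = 3.8 K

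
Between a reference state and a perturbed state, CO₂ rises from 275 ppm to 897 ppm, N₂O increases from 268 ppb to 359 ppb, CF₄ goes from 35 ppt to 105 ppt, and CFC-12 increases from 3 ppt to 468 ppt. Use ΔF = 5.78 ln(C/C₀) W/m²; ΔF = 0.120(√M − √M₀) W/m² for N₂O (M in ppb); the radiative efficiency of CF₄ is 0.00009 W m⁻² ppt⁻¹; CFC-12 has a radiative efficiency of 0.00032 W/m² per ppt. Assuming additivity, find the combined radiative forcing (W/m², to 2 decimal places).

CO₂: 5.78 × ln(897/275) = 5.78 × ln(3.26182) = 5.78 × 1.18229 = 6.8336 W/m².
N₂O: 0.120 × (√359 − √268) = 0.120 × (18.9473 − 16.3707) = 0.120 × 2.5766 = 0.3092 W/m².
CF₄: ΔF = 0.00009 × (105 − 35) = 0.00009 × 70 = 0.0063 W/m².
CFC-12: ΔF = 0.00032 × (468 − 3) = 0.00032 × 465 = 0.1488 W/m².
Total ΔF = 6.8336 + 0.3092 + 0.0063 + 0.1488 = 7.2979 W/m².

ΔF = 7.30 W/m²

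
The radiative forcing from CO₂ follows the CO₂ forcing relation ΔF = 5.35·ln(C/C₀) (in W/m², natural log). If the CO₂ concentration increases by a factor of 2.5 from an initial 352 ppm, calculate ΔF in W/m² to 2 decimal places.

ΔF = 5.35 × ln(2.5) = 5.35 × 0.91629 = 4.9022 W/m².

ΔF = 4.90 W/m²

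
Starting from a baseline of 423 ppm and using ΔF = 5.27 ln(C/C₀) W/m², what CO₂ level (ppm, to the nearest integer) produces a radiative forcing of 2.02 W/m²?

Set 5.27 ln(C/423) = 2.02, so ln(C/423) = 2.02/5.27 = 0.38330.
Then C/423 = e^0.38330 = 1.46712, giving C = 423 × 1.46712 = 620.59 ppm.

C ≈ 621 ppm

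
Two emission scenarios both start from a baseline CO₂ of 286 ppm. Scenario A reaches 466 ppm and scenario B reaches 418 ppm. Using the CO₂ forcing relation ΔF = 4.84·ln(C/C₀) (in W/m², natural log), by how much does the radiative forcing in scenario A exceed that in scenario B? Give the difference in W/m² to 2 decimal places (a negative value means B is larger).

ΔF_A − ΔF_B = 0.53 W/m²

ΔF_A = 4.84 ln(466/286) = 4.84 × 0.48819 = 2.3628 W/m².
ΔF_B = 4.84 ln(418/286) = 4.84 × 0.37949 = 1.8367 W/m².
Difference: 2.3628 − 1.8367 = 0.5261 W/m².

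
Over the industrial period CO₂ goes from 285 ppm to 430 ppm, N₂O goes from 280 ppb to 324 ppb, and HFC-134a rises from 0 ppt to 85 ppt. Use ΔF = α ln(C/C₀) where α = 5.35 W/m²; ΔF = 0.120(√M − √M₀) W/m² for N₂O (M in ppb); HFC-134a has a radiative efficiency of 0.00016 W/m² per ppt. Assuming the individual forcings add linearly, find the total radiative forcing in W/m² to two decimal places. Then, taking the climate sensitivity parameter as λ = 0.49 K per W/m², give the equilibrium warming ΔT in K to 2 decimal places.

ΔF = 2.37 W/m²; ΔT = 1.16 K

CO₂: 5.35 × ln(430/285) = 5.35 × ln(1.50877) = 5.35 × 0.41129 = 2.2004 W/m².
N₂O: 0.120 × (√324 − √280) = 0.120 × (18.0000 − 16.7332) = 0.120 × 1.2668 = 0.1520 W/m².
HFC-134a: ΔF = 0.00016 × (85 − 0) = 0.00016 × 85 = 0.0136 W/m².
Total ΔF = 2.2004 + 0.1520 + 0.0136 = 2.3660 W/m².
ΔT = λ ΔF = 0.49 × 2.37 = 1.1613 K.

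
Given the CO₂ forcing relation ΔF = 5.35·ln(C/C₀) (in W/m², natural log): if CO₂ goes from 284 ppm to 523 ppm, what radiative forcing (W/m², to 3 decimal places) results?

ΔF = 3.267 W/m²

CO₂: 5.35 × ln(523/284) = 5.35 × ln(1.84155) = 5.35 × 0.61061 = 3.2668 W/m².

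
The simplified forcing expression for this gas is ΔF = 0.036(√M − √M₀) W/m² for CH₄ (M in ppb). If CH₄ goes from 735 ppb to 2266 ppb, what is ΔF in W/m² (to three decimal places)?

ΔF = 0.738 W/m²

CH₄: 0.036 × (√2266 − √735) = 0.036 × (47.6025 − 27.1109) = 0.036 × 20.4916 = 0.7377 W/m².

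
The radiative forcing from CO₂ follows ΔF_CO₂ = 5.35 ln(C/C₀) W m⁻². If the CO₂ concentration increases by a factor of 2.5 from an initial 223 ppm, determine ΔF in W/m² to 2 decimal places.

ΔF = 5.35 × ln(2.5) = 5.35 × 0.91629 = 4.9022 W/m².

ΔF = 4.90 W/m²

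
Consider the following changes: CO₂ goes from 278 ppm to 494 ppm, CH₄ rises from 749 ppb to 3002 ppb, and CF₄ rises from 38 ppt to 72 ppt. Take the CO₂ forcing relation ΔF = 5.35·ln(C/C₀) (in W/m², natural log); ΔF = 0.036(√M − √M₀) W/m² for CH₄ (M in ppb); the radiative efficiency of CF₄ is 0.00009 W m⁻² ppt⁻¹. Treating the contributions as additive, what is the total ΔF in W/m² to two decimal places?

ΔF = 4.07 W/m²

CO₂: 5.35 × ln(494/278) = 5.35 × ln(1.77698) = 5.35 × 0.57492 = 3.0758 W/m².
CH₄: 0.036 × (√3002 − √749) = 0.036 × (54.7905 − 27.3679) = 0.036 × 27.4226 = 0.9872 W/m².
CF₄: ΔF = 0.00009 × (72 − 38) = 0.00009 × 34 = 0.0031 W/m².
Total ΔF = 3.0758 + 0.9872 + 0.0031 = 4.0661 W/m².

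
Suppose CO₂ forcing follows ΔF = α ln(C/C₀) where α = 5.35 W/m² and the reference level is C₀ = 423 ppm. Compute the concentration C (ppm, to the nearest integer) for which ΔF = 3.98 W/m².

Set 5.35 ln(C/423) = 3.98, so ln(C/423) = 3.98/5.35 = 0.74393.
Then C/423 = e^0.74393 = 2.10419, giving C = 423 × 2.10419 = 890.07 ppm.

C ≈ 890 ppm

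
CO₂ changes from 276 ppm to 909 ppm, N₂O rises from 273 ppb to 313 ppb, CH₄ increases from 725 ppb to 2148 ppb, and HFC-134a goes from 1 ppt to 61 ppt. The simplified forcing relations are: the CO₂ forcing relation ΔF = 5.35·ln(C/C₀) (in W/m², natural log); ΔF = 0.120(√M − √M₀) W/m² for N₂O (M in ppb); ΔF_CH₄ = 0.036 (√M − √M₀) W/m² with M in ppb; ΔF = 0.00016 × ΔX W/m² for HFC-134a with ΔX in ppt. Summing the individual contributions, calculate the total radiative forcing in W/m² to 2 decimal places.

CO₂: 5.35 × ln(909/276) = 5.35 × ln(3.29348) = 5.35 × 1.19194 = 6.3769 W/m².
N₂O: 0.120 × (√313 − √273) = 0.120 × (17.6918 − 16.5227) = 0.120 × 1.1691 = 0.1403 W/m².
CH₄: 0.036 × (√2148 − √725) = 0.036 × (46.3465 − 26.9258) = 0.036 × 19.4207 = 0.6991 W/m².
HFC-134a: ΔF = 0.00016 × (61 − 1) = 0.00016 × 60 = 0.0096 W/m².
Total ΔF = 6.3769 + 0.1403 + 0.6991 + 0.0096 = 7.2259 W/m².

ΔF = 7.23 W/m²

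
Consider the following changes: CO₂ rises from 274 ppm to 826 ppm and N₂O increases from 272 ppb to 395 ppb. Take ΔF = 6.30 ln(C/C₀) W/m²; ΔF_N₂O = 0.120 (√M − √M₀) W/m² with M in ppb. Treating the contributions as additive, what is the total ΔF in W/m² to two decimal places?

ΔF = 7.36 W/m²

CO₂: 6.30 × ln(826/274) = 6.30 × ln(3.01460) = 6.30 × 1.10347 = 6.9519 W/m².
N₂O: 0.120 × (√395 − √272) = 0.120 × (19.8746 − 16.4924) = 0.120 × 3.3822 = 0.4059 W/m².
Total ΔF = 6.9519 + 0.4059 = 7.3578 W/m².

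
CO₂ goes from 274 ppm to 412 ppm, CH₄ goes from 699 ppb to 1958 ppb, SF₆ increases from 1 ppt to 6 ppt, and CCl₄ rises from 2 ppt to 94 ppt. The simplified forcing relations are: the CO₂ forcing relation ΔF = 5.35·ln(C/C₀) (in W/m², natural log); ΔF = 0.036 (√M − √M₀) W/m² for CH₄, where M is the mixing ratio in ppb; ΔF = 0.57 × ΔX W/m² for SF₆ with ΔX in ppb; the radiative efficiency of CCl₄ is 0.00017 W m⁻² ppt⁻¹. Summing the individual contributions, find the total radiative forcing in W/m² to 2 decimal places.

CO₂: 5.35 × ln(412/274) = 5.35 × ln(1.50365) = 5.35 × 0.40790 = 2.1823 W/m².
CH₄: 0.036 × (√1958 − √699) = 0.036 × (44.2493 − 26.4386) = 0.036 × 17.8107 = 0.6412 W/m².
SF₆: Δ = 6 − 1 = 5 ppt = 0.005 ppb; ΔF = 0.57 × 0.005 = 0.0029 W/m².
CCl₄: ΔF = 0.00017 × (94 − 2) = 0.00017 × 92 = 0.0156 W/m².
Total ΔF = 2.1823 + 0.6412 + 0.0029 + 0.0156 = 2.8420 W/m².

ΔF = 2.84 W/m²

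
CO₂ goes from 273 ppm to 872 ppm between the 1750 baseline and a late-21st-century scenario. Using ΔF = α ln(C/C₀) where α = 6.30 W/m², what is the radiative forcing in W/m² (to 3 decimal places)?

ΔF = 7.316 W/m²

CO₂: 6.30 × ln(872/273) = 6.30 × ln(3.19414) = 6.30 × 1.16132 = 7.3163 W/m².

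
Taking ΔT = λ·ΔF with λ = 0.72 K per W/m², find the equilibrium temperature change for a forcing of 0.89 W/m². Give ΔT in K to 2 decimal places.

ΔT = λ ΔF = 0.72 × 0.89 = 0.6408 K.

ΔT = 0.64 K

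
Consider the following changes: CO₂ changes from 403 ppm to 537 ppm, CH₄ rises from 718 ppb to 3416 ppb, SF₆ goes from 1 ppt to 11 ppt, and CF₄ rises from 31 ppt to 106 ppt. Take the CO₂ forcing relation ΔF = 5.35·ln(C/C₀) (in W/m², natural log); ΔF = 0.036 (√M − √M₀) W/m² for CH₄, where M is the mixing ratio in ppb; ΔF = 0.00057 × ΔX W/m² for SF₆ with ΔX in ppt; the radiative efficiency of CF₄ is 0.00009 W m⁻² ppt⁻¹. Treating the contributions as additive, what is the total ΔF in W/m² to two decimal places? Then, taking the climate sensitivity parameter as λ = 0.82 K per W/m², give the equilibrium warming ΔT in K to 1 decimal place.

ΔF = 2.69 W/m²; ΔT = 2.2 K

CO₂: 5.35 × ln(537/403) = 5.35 × ln(1.33251) = 5.35 × 0.28706 = 1.5358 W/m².
CH₄: 0.036 × (√3416 − √718) = 0.036 × (58.4466 − 26.7955) = 0.036 × 31.6511 = 1.1394 W/m².
SF₆: ΔF = 0.00057 × (11 − 1) = 0.00057 × 10 = 0.0057 W/m².
CF₄: ΔF = 0.00009 × (106 − 31) = 0.00009 × 75 = 0.0068 W/m².
Total ΔF = 1.5358 + 1.1394 + 0.0057 + 0.0068 = 2.6877 W/m².
ΔT = λ ΔF = 0.82 × 2.69 = 2.2058 K.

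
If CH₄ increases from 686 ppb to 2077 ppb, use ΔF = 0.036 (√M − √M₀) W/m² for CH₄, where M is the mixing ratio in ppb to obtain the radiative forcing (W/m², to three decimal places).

CH₄: 0.036 × (√2077 − √686) = 0.036 × (45.5741 − 26.1916) = 0.036 × 19.3825 = 0.6978 W/m².

ΔF = 0.698 W/m²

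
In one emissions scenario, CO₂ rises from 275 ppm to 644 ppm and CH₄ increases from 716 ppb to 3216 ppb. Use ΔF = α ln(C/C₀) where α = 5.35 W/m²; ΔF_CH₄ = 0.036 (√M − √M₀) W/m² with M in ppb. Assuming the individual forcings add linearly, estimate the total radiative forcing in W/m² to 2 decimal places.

CO₂: 5.35 × ln(644/275) = 5.35 × ln(2.34182) = 5.35 × 0.85093 = 4.5525 W/m².
CH₄: 0.036 × (√3216 − √716) = 0.036 × (56.7098 − 26.7582) = 0.036 × 29.9516 = 1.0783 W/m².
Total ΔF = 4.5525 + 1.0783 = 5.6308 W/m².

ΔF = 5.63 W/m²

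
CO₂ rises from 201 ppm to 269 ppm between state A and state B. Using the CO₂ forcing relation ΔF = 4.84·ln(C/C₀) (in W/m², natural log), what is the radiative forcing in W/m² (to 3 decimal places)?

CO₂: 4.84 × ln(269/201) = 4.84 × ln(1.33831) = 4.84 × 0.29141 = 1.4104 W/m².

ΔF = 1.410 W/m²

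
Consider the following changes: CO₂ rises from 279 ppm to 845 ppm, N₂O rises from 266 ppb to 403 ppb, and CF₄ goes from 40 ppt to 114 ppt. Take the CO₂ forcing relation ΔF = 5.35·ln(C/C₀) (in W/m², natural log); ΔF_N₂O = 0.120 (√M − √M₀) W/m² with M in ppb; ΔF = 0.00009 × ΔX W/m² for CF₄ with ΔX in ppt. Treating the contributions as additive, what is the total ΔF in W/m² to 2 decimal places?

ΔF = 6.39 W/m²

CO₂: 5.35 × ln(845/279) = 5.35 × ln(3.02867) = 5.35 × 1.10812 = 5.9284 W/m².
N₂O: 0.120 × (√403 − √266) = 0.120 × (20.0749 − 16.3095) = 0.120 × 3.7654 = 0.4518 W/m².
CF₄: ΔF = 0.00009 × (114 − 40) = 0.00009 × 74 = 0.0067 W/m².
Total ΔF = 5.9284 + 0.4518 + 0.0067 = 6.3869 W/m².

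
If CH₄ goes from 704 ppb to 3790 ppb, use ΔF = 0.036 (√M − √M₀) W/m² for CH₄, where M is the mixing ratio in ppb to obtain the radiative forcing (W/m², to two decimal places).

ΔF = 1.26 W/m²

CH₄: 0.036 × (√3790 − √704) = 0.036 × (61.5630 − 26.5330) = 0.036 × 35.0300 = 1.2611 W/m².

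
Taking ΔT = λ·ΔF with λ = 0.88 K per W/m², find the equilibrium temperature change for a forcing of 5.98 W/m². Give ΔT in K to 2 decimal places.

ΔT = λ ΔF = 0.88 × 5.98 = 5.2624 K.

ΔT = 5.26 K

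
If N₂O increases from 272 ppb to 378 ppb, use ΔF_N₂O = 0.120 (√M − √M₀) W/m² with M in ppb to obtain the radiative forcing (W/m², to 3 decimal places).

N₂O: 0.120 × (√378 − √272) = 0.120 × (19.4422 − 16.4924) = 0.120 × 2.9498 = 0.3540 W/m².

ΔF = 0.354 W/m²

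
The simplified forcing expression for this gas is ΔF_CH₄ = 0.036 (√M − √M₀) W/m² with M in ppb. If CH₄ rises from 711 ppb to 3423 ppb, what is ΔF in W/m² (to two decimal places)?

ΔF = 1.15 W/m²

CH₄: 0.036 × (√3423 − √711) = 0.036 × (58.5064 − 26.6646) = 0.036 × 31.8418 = 1.1463 W/m².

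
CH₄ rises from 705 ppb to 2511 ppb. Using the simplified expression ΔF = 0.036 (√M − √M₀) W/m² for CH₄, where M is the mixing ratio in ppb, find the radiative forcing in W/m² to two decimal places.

CH₄: 0.036 × (√2511 − √705) = 0.036 × (50.1099 − 26.5518) = 0.036 × 23.5581 = 0.8481 W/m².

ΔF = 0.85 W/m²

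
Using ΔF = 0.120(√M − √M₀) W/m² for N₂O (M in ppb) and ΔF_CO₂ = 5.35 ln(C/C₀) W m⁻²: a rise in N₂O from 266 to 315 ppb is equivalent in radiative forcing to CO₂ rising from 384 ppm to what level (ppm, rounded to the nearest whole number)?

C ≈ 397 ppm

N₂O forcing: 0.120 × (√315 − √266) = 0.120 × (17.7482 − 16.3095) = 0.120 × 1.4387 = 0.17264 W/m².
Set 5.35 ln(C/384) = 0.17264: ln(C/384) = 0.17264/5.35 = 0.03227, so C = 384 × e^0.03227 = 384 × 1.03280 = 396.60 ppm.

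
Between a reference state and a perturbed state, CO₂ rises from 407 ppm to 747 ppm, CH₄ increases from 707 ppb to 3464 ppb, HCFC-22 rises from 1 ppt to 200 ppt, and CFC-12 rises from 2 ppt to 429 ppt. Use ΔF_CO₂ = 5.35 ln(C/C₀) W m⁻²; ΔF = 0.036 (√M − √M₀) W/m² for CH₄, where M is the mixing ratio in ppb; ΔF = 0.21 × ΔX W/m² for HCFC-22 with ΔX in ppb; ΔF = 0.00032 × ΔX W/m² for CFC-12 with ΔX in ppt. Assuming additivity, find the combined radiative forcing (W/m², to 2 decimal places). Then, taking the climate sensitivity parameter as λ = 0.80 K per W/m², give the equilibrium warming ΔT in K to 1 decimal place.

CO₂: 5.35 × ln(747/407) = 5.35 × ln(1.83538) = 5.35 × 0.60725 = 3.2488 W/m².
CH₄: 0.036 × (√3464 − √707) = 0.036 × (58.8558 − 26.5895) = 0.036 × 32.2663 = 1.1616 W/m².
HCFC-22: Δ = 200 − 1 = 199 ppt = 0.199 ppb; ΔF = 0.21 × 0.199 = 0.0418 W/m².
CFC-12: ΔF = 0.00032 × (429 − 2) = 0.00032 × 427 = 0.1366 W/m².
Total ΔF = 3.2488 + 1.1616 + 0.0418 + 0.1366 = 4.5888 W/m².
ΔT = λ ΔF = 0.80 × 4.59 = 3.6720 K.

ΔF = 4.59 W/m²; ΔT = 3.7 K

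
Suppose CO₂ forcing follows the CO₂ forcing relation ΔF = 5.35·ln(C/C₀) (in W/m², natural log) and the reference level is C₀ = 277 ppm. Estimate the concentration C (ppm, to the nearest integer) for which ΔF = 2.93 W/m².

Set 5.35 ln(C/277) = 2.93, so ln(C/277) = 2.93/5.35 = 0.54766.
Then C/277 = e^0.54766 = 1.72920, giving C = 277 × 1.72920 = 478.99 ppm.

C ≈ 479 ppm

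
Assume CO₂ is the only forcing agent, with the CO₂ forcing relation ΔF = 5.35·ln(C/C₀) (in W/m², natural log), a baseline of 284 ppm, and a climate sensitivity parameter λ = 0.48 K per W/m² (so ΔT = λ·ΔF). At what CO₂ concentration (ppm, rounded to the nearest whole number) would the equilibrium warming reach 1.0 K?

Required forcing: ΔF = ΔT/λ = 1.0/0.48 = 2.0833 W/m².
Then ln(C/284) = ΔF/5.35 = 2.0833/5.35 = 0.38940.
So C = 284 × e^0.38940 = 284 × 1.47609 = 419.21 ppm.

C ≈ 419 ppm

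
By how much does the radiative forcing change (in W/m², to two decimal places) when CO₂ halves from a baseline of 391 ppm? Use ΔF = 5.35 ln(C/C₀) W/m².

ΔF = 5.35 × ln(0.5) = 5.35 × -0.69315 = -3.7084 W/m².

ΔF = -3.71 W/m²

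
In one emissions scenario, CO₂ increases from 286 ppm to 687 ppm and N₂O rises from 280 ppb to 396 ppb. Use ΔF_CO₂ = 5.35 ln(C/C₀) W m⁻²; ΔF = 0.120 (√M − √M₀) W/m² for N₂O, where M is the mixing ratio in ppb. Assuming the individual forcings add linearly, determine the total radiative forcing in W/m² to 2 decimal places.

CO₂: 5.35 × ln(687/286) = 5.35 × ln(2.40210) = 5.35 × 0.87634 = 4.6884 W/m².
N₂O: 0.120 × (√396 − √280) = 0.120 × (19.8997 − 16.7332) = 0.120 × 3.1665 = 0.3800 W/m².
Total ΔF = 4.6884 + 0.3800 = 5.0684 W/m².

ΔF = 5.07 W/m²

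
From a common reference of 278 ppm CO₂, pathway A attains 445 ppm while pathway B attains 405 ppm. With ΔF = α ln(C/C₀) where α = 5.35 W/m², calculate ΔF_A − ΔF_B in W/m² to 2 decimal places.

ΔF_A − ΔF_B = 0.50 W/m²

ΔF_A = 5.35 ln(445/278) = 5.35 × 0.47045 = 2.5169 W/m².
ΔF_B = 5.35 ln(405/278) = 5.35 × 0.37627 = 2.0130 W/m².
Difference: 2.5169 − 2.0130 = 0.5039 W/m².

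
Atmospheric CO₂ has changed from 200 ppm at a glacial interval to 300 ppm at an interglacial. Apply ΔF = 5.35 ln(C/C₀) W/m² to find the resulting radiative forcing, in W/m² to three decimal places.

CO₂ absorption bands are partially saturated, so forcing scales with the logarithm of the concentration ratio.
CO₂: 5.35 × ln(300/200) = 5.35 × ln(1.50000) = 5.35 × 0.40547 = 2.1693 W/m².

ΔF = 2.169 W/m²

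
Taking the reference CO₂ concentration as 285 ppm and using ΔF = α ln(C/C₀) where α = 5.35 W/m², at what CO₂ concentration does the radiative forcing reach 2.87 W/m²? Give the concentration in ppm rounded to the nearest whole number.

C ≈ 487 ppm

Set 5.35 ln(C/285) = 2.87, so ln(C/285) = 2.87/5.35 = 0.53645.
Then C/285 = e^0.53645 = 1.70993, giving C = 285 × 1.70993 = 487.33 ppm.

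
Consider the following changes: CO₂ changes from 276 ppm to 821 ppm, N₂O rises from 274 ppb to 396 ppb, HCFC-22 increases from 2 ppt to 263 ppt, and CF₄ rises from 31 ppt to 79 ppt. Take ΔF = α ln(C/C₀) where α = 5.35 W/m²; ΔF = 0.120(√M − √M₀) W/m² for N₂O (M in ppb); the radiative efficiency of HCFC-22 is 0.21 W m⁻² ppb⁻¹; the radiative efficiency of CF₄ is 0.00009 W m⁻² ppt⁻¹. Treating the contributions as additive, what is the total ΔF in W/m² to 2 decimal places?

CO₂: 5.35 × ln(821/276) = 5.35 × ln(2.97464) = 5.35 × 1.09012 = 5.8321 W/m².
N₂O: 0.120 × (√396 − √274) = 0.120 × (19.8997 − 16.5529) = 0.120 × 3.3468 = 0.4016 W/m².
HCFC-22: Δ = 263 − 2 = 261 ppt = 0.261 ppb; ΔF = 0.21 × 0.261 = 0.0548 W/m².
CF₄: ΔF = 0.00009 × (79 − 31) = 0.00009 × 48 = 0.0043 W/m².
Total ΔF = 5.8321 + 0.4016 + 0.0548 + 0.0043 = 6.2928 W/m².

ΔF = 6.29 W/m²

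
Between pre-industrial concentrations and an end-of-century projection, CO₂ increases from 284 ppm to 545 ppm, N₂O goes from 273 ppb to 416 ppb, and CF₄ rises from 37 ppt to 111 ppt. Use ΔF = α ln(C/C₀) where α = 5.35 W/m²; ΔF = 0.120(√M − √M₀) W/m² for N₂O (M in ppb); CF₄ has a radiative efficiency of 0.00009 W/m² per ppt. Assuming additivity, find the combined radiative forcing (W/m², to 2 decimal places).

CO₂: 5.35 × ln(545/284) = 5.35 × ln(1.91901) = 5.35 × 0.65181 = 3.4872 W/m².
N₂O: 0.120 × (√416 − √273) = 0.120 × (20.3961 − 16.5227) = 0.120 × 3.8734 = 0.4648 W/m².
CF₄: ΔF = 0.00009 × (111 − 37) = 0.00009 × 74 = 0.0067 W/m².
Total ΔF = 3.4872 + 0.4648 + 0.0067 = 3.9587 W/m².

ΔF = 3.96 W/m²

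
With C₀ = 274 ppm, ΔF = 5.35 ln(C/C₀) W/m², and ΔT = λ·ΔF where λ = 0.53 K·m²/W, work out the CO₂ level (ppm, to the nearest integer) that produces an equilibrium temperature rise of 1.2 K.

Required forcing: ΔF = ΔT/λ = 1.2/0.53 = 2.2642 W/m².
Then ln(C/274) = ΔF/5.35 = 2.2642/5.35 = 0.42321.
So C = 274 × e^0.42321 = 274 × 1.52685 = 418.36 ppm.

C ≈ 418 ppm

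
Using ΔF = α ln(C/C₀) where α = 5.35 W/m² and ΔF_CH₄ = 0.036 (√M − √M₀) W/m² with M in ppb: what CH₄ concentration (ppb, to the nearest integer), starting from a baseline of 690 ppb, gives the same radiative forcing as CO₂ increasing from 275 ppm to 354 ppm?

M ≈ 4070 ppb

CO₂ forcing: 5.35 × ln(354/275) = 5.35 × 0.252526 = 1.35101 W/m².
Set 0.036(√M − √690) = 1.35101: √M = 1.35101/0.036 + √690 = 37.5281 + 26.2679 = 63.7960.
M = (63.7960)² = 4069.93 ppb.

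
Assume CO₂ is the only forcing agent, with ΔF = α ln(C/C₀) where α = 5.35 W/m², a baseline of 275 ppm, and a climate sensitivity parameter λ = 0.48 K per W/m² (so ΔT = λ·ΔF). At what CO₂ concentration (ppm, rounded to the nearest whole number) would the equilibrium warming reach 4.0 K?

C ≈ 1306 ppm

Required forcing: ΔF = ΔT/λ = 4.0/0.48 = 8.3333 W/m².
Then ln(C/275) = ΔF/5.35 = 8.3333/5.35 = 1.55763.
So C = 275 × e^1.55763 = 275 × 4.74756 = 1305.58 ppm.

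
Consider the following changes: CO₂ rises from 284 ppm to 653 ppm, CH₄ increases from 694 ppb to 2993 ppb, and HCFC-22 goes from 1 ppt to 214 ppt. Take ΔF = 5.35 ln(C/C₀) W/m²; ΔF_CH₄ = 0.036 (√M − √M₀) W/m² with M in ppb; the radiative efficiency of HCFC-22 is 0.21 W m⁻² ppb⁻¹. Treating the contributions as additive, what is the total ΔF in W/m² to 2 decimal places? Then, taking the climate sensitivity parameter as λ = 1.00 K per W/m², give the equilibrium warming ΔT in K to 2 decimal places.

ΔF = 5.52 W/m²; ΔT = 5.52 K

CO₂: 5.35 × ln(653/284) = 5.35 × ln(2.29930) = 5.35 × 0.83260 = 4.4544 W/m².
CH₄: 0.036 × (√2993 − √694) = 0.036 × (54.7083 − 26.3439) = 0.036 × 28.3644 = 1.0211 W/m².
HCFC-22: Δ = 214 − 1 = 213 ppt = 0.213 ppb; ΔF = 0.21 × 0.213 = 0.0447 W/m².
Total ΔF = 4.4544 + 1.0211 + 0.0447 = 5.5202 W/m².
ΔT = λ ΔF = 1.00 × 5.52 = 5.5200 K.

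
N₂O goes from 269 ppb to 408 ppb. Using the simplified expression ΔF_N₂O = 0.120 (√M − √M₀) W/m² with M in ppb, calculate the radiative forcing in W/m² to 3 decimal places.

ΔF = 0.456 W/m²

N₂O: 0.120 × (√408 − √269) = 0.120 × (20.1990 − 16.4012) = 0.120 × 3.7978 = 0.4557 W/m².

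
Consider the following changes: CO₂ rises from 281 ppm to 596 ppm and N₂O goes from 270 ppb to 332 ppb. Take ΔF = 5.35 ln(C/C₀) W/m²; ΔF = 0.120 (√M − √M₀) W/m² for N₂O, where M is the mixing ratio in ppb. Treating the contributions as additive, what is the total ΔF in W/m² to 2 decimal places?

ΔF = 4.24 W/m²

CO₂: 5.35 × ln(596/281) = 5.35 × ln(2.12100) = 5.35 × 0.75189 = 4.0226 W/m².
N₂O: 0.120 × (√332 − √270) = 0.120 × (18.2209 − 16.4317) = 0.120 × 1.7892 = 0.2147 W/m².
Total ΔF = 4.0226 + 0.2147 = 4.2373 W/m².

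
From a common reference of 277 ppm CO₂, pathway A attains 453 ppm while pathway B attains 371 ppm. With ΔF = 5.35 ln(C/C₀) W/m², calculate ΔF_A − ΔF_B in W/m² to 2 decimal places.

ΔF_A = 5.35 ln(453/277) = 5.35 × 0.49187 = 2.6315 W/m².
ΔF_B = 5.35 ln(371/277) = 5.35 × 0.29218 = 1.5632 W/m².
Difference: 2.6315 − 1.5632 = 1.0683 W/m².
(Equivalently, ΔF_A − ΔF_B = 5.35 ln(453/371) = 5.35 × 0.19969 = 1.0683 W/m².)

ΔF_A − ΔF_B = 1.07 W/m²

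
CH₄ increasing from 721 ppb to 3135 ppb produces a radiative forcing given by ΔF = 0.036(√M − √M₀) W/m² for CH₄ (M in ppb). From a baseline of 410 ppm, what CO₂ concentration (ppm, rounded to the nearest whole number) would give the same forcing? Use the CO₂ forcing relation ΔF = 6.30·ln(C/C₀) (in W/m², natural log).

C ≈ 484 ppm

CH₄ forcing: 0.036 × (√3135 − √721) = 0.036 × (55.9911 − 26.8514) = 0.036 × 29.1397 = 1.04903 W/m².
Set 6.30 ln(C/410) = 1.04903: ln(C/410) = 1.04903/6.30 = 0.16651, so C = 410 × e^0.16651 = 410 × 1.18118 = 484.28 ppm.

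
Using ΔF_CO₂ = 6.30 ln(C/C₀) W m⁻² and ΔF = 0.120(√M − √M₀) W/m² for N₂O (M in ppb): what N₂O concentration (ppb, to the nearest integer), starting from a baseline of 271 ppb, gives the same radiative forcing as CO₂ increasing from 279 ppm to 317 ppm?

M ≈ 537 ppb

CO₂ forcing: 6.30 × ln(317/279) = 6.30 × 0.127690 = 0.80445 W/m².
Set 0.120(√M − √271) = 0.80445: √M = 0.80445/0.120 + √271 = 6.7038 + 16.4621 = 23.1659.
M = (23.1659)² = 536.66 ppb.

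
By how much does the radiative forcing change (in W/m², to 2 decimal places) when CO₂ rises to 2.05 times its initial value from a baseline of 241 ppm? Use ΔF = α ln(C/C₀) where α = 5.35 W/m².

ΔF = 3.84 W/m²

ΔF = 5.35 × ln(2.05) = 5.35 × 0.71784 = 3.8404 W/m².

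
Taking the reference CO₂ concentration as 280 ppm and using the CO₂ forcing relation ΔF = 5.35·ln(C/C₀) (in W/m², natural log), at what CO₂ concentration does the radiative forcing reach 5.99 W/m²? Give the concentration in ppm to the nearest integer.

Set 5.35 ln(C/280) = 5.99, so ln(C/280) = 5.99/5.35 = 1.11963.
Then C/280 = e^1.11963 = 3.06372, giving C = 280 × 3.06372 = 857.84 ppm.

C ≈ 858 ppm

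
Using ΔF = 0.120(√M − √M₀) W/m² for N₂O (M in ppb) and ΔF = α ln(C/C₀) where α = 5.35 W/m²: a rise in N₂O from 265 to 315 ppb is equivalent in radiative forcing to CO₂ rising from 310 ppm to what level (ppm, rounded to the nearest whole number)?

N₂O forcing: 0.120 × (√315 − √265) = 0.120 × (17.7482 − 16.2788) = 0.120 × 1.4694 = 0.17633 W/m².
Set 5.35 ln(C/310) = 0.17633: ln(C/310) = 0.17633/5.35 = 0.03296, so C = 310 × e^0.03296 = 310 × 1.03351 = 320.39 ppm.

C ≈ 320 ppm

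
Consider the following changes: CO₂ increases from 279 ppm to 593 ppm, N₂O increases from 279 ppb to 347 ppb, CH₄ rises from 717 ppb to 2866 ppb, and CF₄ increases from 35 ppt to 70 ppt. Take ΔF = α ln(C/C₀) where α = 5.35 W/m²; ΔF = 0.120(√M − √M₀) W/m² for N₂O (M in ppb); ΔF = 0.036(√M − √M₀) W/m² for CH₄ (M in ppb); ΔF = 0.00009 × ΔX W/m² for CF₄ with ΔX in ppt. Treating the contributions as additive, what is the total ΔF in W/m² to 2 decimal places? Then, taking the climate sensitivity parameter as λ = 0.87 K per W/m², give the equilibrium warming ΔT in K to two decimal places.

ΔF = 5.23 W/m²; ΔT = 4.55 K

CO₂: 5.35 × ln(593/279) = 5.35 × ln(2.12545) = 5.35 × 0.75398 = 4.0338 W/m².
N₂O: 0.120 × (√347 − √279) = 0.120 × (18.6279 − 16.7033) = 0.120 × 1.9246 = 0.2310 W/m².
CH₄: 0.036 × (√2866 − √717) = 0.036 × (53.5350 − 26.7769) = 0.036 × 26.7581 = 0.9633 W/m².
CF₄: ΔF = 0.00009 × (70 − 35) = 0.00009 × 35 = 0.0032 W/m².
Total ΔF = 4.0338 + 0.2310 + 0.9633 + 0.0032 = 5.2313 W/m².
ΔT = λ ΔF = 0.87 × 5.23 = 4.5501 K.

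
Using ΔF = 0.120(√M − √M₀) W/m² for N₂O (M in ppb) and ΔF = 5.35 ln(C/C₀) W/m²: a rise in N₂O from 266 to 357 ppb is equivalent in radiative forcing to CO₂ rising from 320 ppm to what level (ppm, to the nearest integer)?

C ≈ 339 ppm

N₂O forcing: 0.120 × (√357 − √266) = 0.120 × (18.8944 − 16.3095) = 0.120 × 2.5849 = 0.31019 W/m².
Set 5.35 ln(C/320) = 0.31019: ln(C/320) = 0.31019/5.35 = 0.05798, so C = 320 × e^0.05798 = 320 × 1.05969 = 339.10 ppm.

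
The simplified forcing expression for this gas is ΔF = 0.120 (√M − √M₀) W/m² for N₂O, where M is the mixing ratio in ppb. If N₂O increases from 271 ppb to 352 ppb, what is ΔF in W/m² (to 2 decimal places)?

ΔF = 0.28 W/m²

N₂O: 0.120 × (√352 − √271) = 0.120 × (18.7617 − 16.4621) = 0.120 × 2.2996 = 0.2760 W/m².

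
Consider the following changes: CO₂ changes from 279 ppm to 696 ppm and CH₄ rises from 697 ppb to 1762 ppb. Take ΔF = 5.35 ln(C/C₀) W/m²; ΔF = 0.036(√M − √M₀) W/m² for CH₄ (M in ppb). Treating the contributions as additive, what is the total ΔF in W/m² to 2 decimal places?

ΔF = 5.45 W/m²

CO₂: 5.35 × ln(696/279) = 5.35 × ln(2.49462) = 5.35 × 0.91414 = 4.8906 W/m².
CH₄: 0.036 × (√1762 − √697) = 0.036 × (41.9762 − 26.4008) = 0.036 × 15.5754 = 0.5607 W/m².
Total ΔF = 4.8906 + 0.5607 = 5.4513 W/m².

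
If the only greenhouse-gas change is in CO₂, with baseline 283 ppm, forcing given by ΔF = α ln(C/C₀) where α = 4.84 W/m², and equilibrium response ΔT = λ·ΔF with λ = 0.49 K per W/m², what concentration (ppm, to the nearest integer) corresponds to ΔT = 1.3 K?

C ≈ 490 ppm

Required forcing: ΔF = ΔT/λ = 1.3/0.49 = 2.6531 W/m².
Then ln(C/283) = ΔF/4.84 = 2.6531/4.84 = 0.54816.
So C = 283 × e^0.54816 = 283 × 1.73007 = 489.61 ppm.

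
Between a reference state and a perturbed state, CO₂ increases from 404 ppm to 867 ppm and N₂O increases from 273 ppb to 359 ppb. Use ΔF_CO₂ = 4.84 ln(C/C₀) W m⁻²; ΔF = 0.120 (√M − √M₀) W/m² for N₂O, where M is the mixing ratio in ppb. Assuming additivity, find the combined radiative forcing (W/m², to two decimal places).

CO₂: 4.84 × ln(867/404) = 4.84 × ln(2.14604) = 4.84 × 0.76362 = 3.6959 W/m².
N₂O: 0.120 × (√359 − √273) = 0.120 × (18.9473 − 16.5227) = 0.120 × 2.4246 = 0.2910 W/m².
Total ΔF = 3.6959 + 0.2910 = 3.9869 W/m².

ΔF = 3.99 W/m²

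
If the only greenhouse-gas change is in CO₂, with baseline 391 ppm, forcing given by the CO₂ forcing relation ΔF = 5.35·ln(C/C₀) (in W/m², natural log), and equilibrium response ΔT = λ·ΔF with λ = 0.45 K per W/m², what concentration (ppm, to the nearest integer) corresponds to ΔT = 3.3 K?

Required forcing: ΔF = ΔT/λ = 3.3/0.45 = 7.3333 W/m².
Then ln(C/391) = ΔF/5.35 = 7.3333/5.35 = 1.37071.
So C = 391 × e^1.37071 = 391 × 3.93815 = 1539.82 ppm.

C ≈ 1540 ppm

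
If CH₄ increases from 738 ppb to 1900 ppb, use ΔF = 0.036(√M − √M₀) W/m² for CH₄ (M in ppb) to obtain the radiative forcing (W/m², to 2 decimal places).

ΔF = 0.59 W/m²

CH₄: 0.036 × (√1900 − √738) = 0.036 × (43.5890 − 27.1662) = 0.036 × 16.4228 = 0.5912 W/m².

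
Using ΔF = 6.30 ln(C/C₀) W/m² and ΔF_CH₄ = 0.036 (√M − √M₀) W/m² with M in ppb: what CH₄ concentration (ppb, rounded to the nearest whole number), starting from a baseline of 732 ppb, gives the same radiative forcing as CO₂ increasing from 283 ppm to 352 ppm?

CO₂ forcing: 6.30 × ln(352/283) = 6.30 × 0.218184 = 1.37456 W/m².
Set 0.036(√M − √732) = 1.37456: √M = 1.37456/0.036 + √732 = 38.1822 + 27.0555 = 65.2377.
M = (65.2377)² = 4255.96 ppb.

M ≈ 4256 ppb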